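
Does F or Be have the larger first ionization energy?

Be is in period 2, group 2; F is in period 2, group 17.
Removing the outermost electron gets harder across a period and easier down a group.
All lie in period 2, so first ionization energy increases left to right.
So F has the larger first ionization energy (F > Be).

F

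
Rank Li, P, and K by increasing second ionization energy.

The second ionization energy removes an electron from the +1 ion. For each element: Li⁺ is the bare [He] core; P⁺ still has 4 valence electrons; K⁺ is the bare [Ar] core.
Pulling an electron out of a noble-gas core costs far more than removing a remaining valence electron, so K and Li sit at the high end of IE_2.
Approximate IE_2 values (kJ/mol): Li 7298, P 1907, K 3052.
So the second ionization energies run P < K < Li.

P < K < Li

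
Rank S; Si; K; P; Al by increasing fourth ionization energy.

Si < S < P < K < Al

Consider each +3 ion: S³⁺ still has 3 valence electrons; Si³⁺ still has 1 valence electron; K³⁺ is already 2 electrons into the core; P³⁺ still has 2 valence electrons; Al³⁺ is the bare [Ne] core.
Pulling an electron out of a noble-gas core costs far more than removing a remaining valence electron, so K and Al sit at the high end of IE_4.
Valence configurations: S³⁺ [Ne]3s²3p¹, Si³⁺ [Ne]3s¹, P³⁺ [Ne]3s².
S³⁺ loses a lone 3p electron whereas P³⁺ must break into a filled 3s² pair, so IE_4(P) > IE_4(S) even though S has the higher nuclear charge.
The numbers (kJ/mol): S 4556, Si 4356, K 5877, P 4964, Al 11577.
Hence IE_4: Si < S < P < K < Al.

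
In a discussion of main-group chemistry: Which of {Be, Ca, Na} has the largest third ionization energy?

After 2 electrons have been removed, what remains? Be²⁺ is the bare [He] core; Ca²⁺ is the bare [Ar] core; Na²⁺ is already 1 electron into the core.
All of these are removing an electron from a noble-gas core or deeper; the smaller core (lower principal quantum number) is held far more tightly, and within a period the higher nuclear charge binds the same core more tightly.
Approximate IE_3 values (kJ/mol): Be 14849, Ca 4912, Na 6910.
Overall IE_3 order: Ca < Na < Be.

Be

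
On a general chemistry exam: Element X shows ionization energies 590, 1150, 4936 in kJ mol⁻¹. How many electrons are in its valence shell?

2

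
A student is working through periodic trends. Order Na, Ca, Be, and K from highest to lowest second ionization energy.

Consider each +1 ion: Na⁺ is the bare [Ne] core; Ca⁺ still has 1 valence electron; Be⁺ still has 1 valence electron; K⁺ is the bare [Ar] core.
Core electrons are held far more tightly than valence electrons, so K and Na top the IE_2 order.
Valence configurations: Ca⁺ [Ar]4s¹, Be⁺ [He]2s¹.
Tabulated IE_2 (kJ/mol): Na 4562, Ca 1145, Be 1757, K 3052.
Putting it together, IE_2: Ca < Be < K < Na.

Na > K > Be > Ca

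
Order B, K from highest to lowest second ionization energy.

K > B

Consider each +1 ion: B⁺ still has 2 valence electrons; K⁺ is the bare [Ar] core.
Core electrons are held far more tightly than valence electrons, so K tops the IE_2 order.
The numbers (kJ/mol): B 2427, K 3052.
So the second ionization energies run B < K.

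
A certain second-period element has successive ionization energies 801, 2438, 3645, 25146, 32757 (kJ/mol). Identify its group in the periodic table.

Look for the largest jump between consecutive ionization energies: IE4/IE3 ≈ 6.9, far larger than any earlier ratio.
That jump marks the point where a core electron is being removed. So the atom has 3 valence electrons.
A main-group element with 3 valence electrons is in group 13.

Group 13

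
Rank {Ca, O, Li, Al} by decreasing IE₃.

Li, O, Ca, Al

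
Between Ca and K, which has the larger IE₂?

IE_2 is the cost of taking one more electron from the +1 cation: Ca⁺ still has 1 valence electron; K⁺ is the bare [Ar] core.
Pulling an electron out of a noble-gas core costs far more than removing a remaining valence electron, so K sits at the high end of IE_2.
Approximate IE_2 values (kJ/mol): Ca 1145, K 3052.
So the second ionization energies run Ca < K.

K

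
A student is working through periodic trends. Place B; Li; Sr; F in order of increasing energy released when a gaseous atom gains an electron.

Sr < B < Li < F

EA tends to increase across a period and decrease down a group, though the pattern is less regular than for IE or radius.
These span different periods and groups, so the two trends combine.
B > Sr: relative to Sr, both the across-period and down-group shifts push B's electron affinity up.
Li > B: this pair runs against the simple trend — see the exception note.
F > Li: both are in period 2; the period trend gives F the larger value.
Note the exception: Li has a higher electron affinity than B, contrary to the simple trend — B's ns²np¹ configuration gives only a small electron affinity — the sparsely filled np subshell binds an added electron weakly.
Approximate values (kJ/mol): Li 60, B 27, F 328, Sr 5.
So from lowest to highest: Sr < B < Li < F.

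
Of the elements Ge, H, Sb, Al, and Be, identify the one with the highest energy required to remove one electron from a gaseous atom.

H is in period 1, group 1; Be is in period 2, group 2; Al is in period 3, group 13; Ge is in period 4, group 14; Sb is in period 5, group 15.
First ionization energy rises across a period (greater Z_eff holds electrons more tightly) and falls down a group (valence electrons are farther from the nucleus).
These sit on a diagonal, where the across-period and down-group effects partly cancel.
Ge > Al: period and group pull opposite ways; the across-period shift dominates (762 vs 578 kJ/mol).
Sb > Ge: period and group pull opposite ways; the across-period shift dominates (831 vs 762 kJ/mol).
Be > Sb: the two effects oppose for this pair; the down-group effect wins (900 vs 831 kJ/mol).
H > Be: the two effects oppose for this pair; the down-group effect wins (1312 vs 900 kJ/mol).
For reference (kJ/mol): H 1312, Be 900, Al 578, Ge 762, Sb 831.
The highest energy required to remove one electron from a gaseous atom among these belongs to H.

H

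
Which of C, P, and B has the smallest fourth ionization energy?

After 3 electrons have been removed, what remains? C³⁺ still has 1 valence electron; P³⁺ still has 2 valence electrons; B³⁺ is the bare [He] core.
Breaking into a closed-shell core is much more expensive than removing a leftover valence electron — B has the largest IE_4 here.
Valence configurations: C³⁺ [He]2s¹, P³⁺ [Ne]3s².
Approximate IE_4 values (kJ/mol): C 6223, P 4964, B 25026.
Overall IE_4 order: P < C < B.

P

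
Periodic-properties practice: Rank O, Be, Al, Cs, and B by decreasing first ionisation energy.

Be is in period 2, group 2; B is in period 2, group 13; O is in period 2, group 16; Al is in period 3, group 13; Cs is in period 6, group 1.
Across a period the outer electron is held more tightly (higher IE₁); down a group it sits in a higher shell, more shielded, and comes off more easily.
These span different periods and groups, so the two trends combine.
Al > Cs: both effects reinforce here, so Al is clearly the higher of the two.
B > Al: B sits above Al in group 13, so the down-group effect alone puts B higher.
Be > B: this pair runs against the simple trend — see the exception note.
O > Be: both are in period 2; the period trend gives O the larger value.
Note the exception: Be has a higher first ionization energy than B, contrary to the simple trend — removing B's lone 2p electron is easier than breaking Be's filled 2s².
Approximate values (kJ/mol): Be 900, B 801, O 1314, Al 578, Cs 376.
So from highest to lowest: O > Be > B > Al > Cs.

O, Be, B, Al, Cs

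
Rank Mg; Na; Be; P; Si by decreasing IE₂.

Na, P, Be, Si, Mg

IE_2 is the cost of taking one more electron from the +1 cation: Mg⁺ still has 1 valence electron; Na⁺ is the bare [Ne] core; Be⁺ still has 1 valence electron; P⁺ still has 4 valence electrons; Si⁺ still has 3 valence electrons.
Breaking into a closed-shell core is much more expensive than removing a leftover valence electron — Na has the largest IE_2 here.
Valence configurations: Mg⁺ [Ne]3s¹, Be⁺ [He]2s¹, P⁺ [Ne]3s²3p², Si⁺ [Ne]3s²3p¹.
Tabulated IE_2 (kJ/mol): Mg 1451, Na 4562, Be 1757, P 1907, Si 1577.
Putting it together, IE_2: Mg < Si < Be < P < Na.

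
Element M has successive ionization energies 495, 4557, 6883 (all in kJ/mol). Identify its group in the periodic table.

Group 1

Look for the largest jump between consecutive ionization energies: IE2/IE1 ≈ 9.2, far larger than any earlier ratio.
That jump marks the point where a core electron is being removed. So the atom has 1 valence electron.
A main-group element with 1 valence electron is in group 1.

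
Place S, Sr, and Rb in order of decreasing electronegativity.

Smaller atoms with higher effective nuclear charge are more electronegative.
Neither a single period nor a single group — weigh both effects.
Sr > Rb: both are in period 5; the period trend gives Sr the larger value.
S > Sr: both effects reinforce here, so S is clearly the higher of the two.
For reference (Pauling): S 2.58, Rb 0.82, Sr 0.95.
So from highest to lowest: S > Sr > Rb.

S, Sr, Rb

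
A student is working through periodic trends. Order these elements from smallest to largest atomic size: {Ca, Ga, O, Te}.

Atomic radius shrinks across a period as nuclear charge pulls the same shell inward, and grows down a group as new shells are added.
Neither a single period nor a single group — weigh both effects.
Ga > O: both effects reinforce here, so Ga is clearly the larger of the two.
Te > Ga: the two effects oppose for this pair; the down-group effect wins (136 vs 124 pm).
Ca > Te: period and group pull opposite ways; the across-period shift dominates (171 vs 136 pm).
Approximate values (pm): O 63, Ca 171, Ga 124, Te 136.
So from smallest to largest: O < Ga < Te < Ca.

O < Ga < Te < Ca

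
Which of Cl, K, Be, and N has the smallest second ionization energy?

Be

The second ionization energy removes an electron from the +1 ion. For each element: Cl⁺ still has 6 valence electrons; K⁺ is the bare [Ar] core; Be⁺ still has 1 valence electron; N⁺ still has 4 valence electrons.
Breaking into a closed-shell core is much more expensive than removing a leftover valence electron — K has the largest IE_2 here.
Valence configurations: Cl⁺ [Ne]3s²3p⁴, Be⁺ [He]2s¹, N⁺ [He]2s²2p².
The numbers (kJ/mol): Cl 2298, K 3052, Be 1757, N 2856.
Putting it together, IE_2: Be < Cl < N < K.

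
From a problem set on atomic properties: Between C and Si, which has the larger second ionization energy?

Consider each +1 ion: C⁺ still has 3 valence electrons; Si⁺ still has 3 valence electrons.
All are still removing valence electrons, so compare the +1 ions as you would atoms: IE_2 generally rises across a period (higher Z_eff) and falls down a group (larger shell), subject to the usual subshell exceptions.
Valence configurations: C⁺ [He]2s²2p¹, Si⁺ [Ne]3s²3p¹.
Approximate IE_2 values (kJ/mol): C 2353, Si 1577.
Putting it together, IE_2: Si < C.

C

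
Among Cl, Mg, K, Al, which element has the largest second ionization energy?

The second ionization energy removes an electron from the +1 ion. For each element: Cl⁺ still has 6 valence electrons; Mg⁺ still has 1 valence electron; K⁺ is the bare [Ar] core; Al⁺ still has 2 valence electrons.
Pulling an electron out of a noble-gas core costs far more than removing a remaining valence electron, so K sits at the high end of IE_2.
Valence configurations: Cl⁺ [Ne]3s²3p⁴, Mg⁺ [Ne]3s¹, Al⁺ [Ne]3s².
Tabulated IE_2 (kJ/mol): Cl 2298, Mg 1451, K 3052, Al 1817.
Putting it together, IE_2: Mg < Al < Cl < K.

K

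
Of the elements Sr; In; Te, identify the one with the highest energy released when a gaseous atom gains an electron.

Sr is in period 5, group 2; In is in period 5, group 13; Te is in period 5, group 16.
Atoms with high Z_eff and room in the valence shell (especially the halogens) have the most exothermic electron affinities.
All lie in period 5, so electron affinity increases left to right.
The highest energy released when a gaseous atom gains an electron among these belongs to Te.

Te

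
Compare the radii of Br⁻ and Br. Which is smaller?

Br

Forming Br⁻ adds 1 electron to Br. More electron–electron repulsion in the same shell, with unchanged nuclear charge, lets the cloud expand.
An anion is larger than its parent atom: Br⁻ > Br.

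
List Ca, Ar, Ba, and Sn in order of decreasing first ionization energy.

Ar is in period 3, group 18; Ca is in period 4, group 2; Sn is in period 5, group 14; Ba is in period 6, group 2.
First ionization energy rises across a period (greater Z_eff holds electrons more tightly) and falls down a group (valence electrons are farther from the nucleus).
Here both period and group differ, so the two effects have to be weighed against each other.
Ca > Ba: they share group 2; the group trend gives Ca the larger value.
Sn > Ca: the two effects oppose for this pair; the across-period effect wins (709 vs 590 kJ/mol).
Ar > Sn: relative to Sn, both the across-period and down-group shifts push Ar's first ionization energy up.
Tabulated first ionization energy (kJ/mol): Ar 1521, Ca 590, Sn 709, Ba 503.
So from highest to lowest: Ar > Sn > Ca > Ba.

Ar, Sn, Ca, Ba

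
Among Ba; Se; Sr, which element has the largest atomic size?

Ba

Se is in period 4, group 16; Sr is in period 5, group 2; Ba is in period 6, group 2.
Atomic radius shrinks across a period as nuclear charge pulls the same shell inward, and grows down a group as new shells are added.
These span different periods and groups, so the two trends combine.
Sr > Se: relative to Se, both the across-period and down-group shifts push Sr's atomic radius up.
Ba > Sr: they share group 2; the group trend gives Ba the larger value.
Tabulated atomic radius (pm): Se 116, Sr 185, Ba 196.
The largest atomic size among these belongs to Ba.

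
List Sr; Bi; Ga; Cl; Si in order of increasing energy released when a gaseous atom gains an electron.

Sr, Ga, Bi, Si, Cl

Si is in period 3, group 14; Cl is in period 3, group 17; Ga is in period 4, group 13; Sr is in period 5, group 2; Bi is in period 6, group 15.
Atoms with high Z_eff and room in the valence shell (especially the halogens) have the most exothermic electron affinities.
Neither a single period nor a single group — weigh both effects.
Ga > Sr: both effects reinforce here, so Ga is clearly the higher of the two.
Bi > Ga: the two effects oppose for this pair; the across-period effect wins (91 vs 29 kJ/mol).
Si > Bi: period and group pull opposite ways; the down-group shift dominates (134 vs 91 kJ/mol).
Cl > Si: Cl lies to the right of Si in period 3, so the across-period effect alone puts Cl higher.
Tabulated electron affinity (kJ/mol): Si 134, Cl 349, Ga 29, Sr 5, Bi 91.
So from lowest to highest: Sr < Ga < Bi < Si < Cl.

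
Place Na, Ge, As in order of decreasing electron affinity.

Na is in period 3, group 1; Ge is in period 4, group 14; As is in period 4, group 15.
Atoms with high Z_eff and room in the valence shell (especially the halogens) have the most exothermic electron affinities.
Here both period and group differ, so the two effects have to be weighed against each other.
As > Na: the two effects oppose for this pair; the across-period effect wins (78 vs 53 kJ/mol).
Ge > As: this pair runs against the simple trend — see the exception note.
Note the exception: Ge has a higher electron affinity than As, contrary to the simple trend — adding an electron to As's half-filled 4p³ is unfavourable, so Ge (4p²) has the more exothermic EA.
For reference (kJ/mol): Na 53, Ge 119, As 78.
So from highest to lowest: Ge > As > Na.

Ge > As > Na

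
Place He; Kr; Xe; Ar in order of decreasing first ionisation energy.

He is in period 1, group 18; Ar is in period 3, group 18; Kr is in period 4, group 18; Xe is in period 5, group 18.
Removing the outermost electron gets harder across a period and easier down a group.
All are in group 18, so first ionization energy increases up the group.
So from highest to lowest: He > Ar > Kr > Xe.

He > Ar > Kr > Xe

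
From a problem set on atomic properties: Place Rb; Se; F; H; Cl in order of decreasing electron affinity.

H is in period 1, group 1; F is in period 2, group 17; Cl is in period 3, group 17; Se is in period 4, group 16; Rb is in period 5, group 1.
EA tends to increase across a period and decrease down a group, though the pattern is less regular than for IE or radius.
Neither a single period nor a single group — weigh both effects.
H > Rb: they share group 1; the group trend gives H the larger value.
Se > H: period and group pull opposite ways; the across-period shift dominates (195 vs 73 kJ/mol).
F > Se: relative to Se, both the across-period and down-group shifts push F's electron affinity up.
Cl > F: this pair runs against the simple trend — see the exception note.
Note the exception: Cl has a higher electron affinity than F, contrary to the simple trend — F's small 2p subshell makes the incoming electron feel strong e⁻–e⁻ repulsion, so Cl actually releases more energy on gaining an electron.
Tabulated electron affinity (kJ/mol): H 73, F 328, Cl 349, Se 195, Rb 47.
So from highest to lowest: Cl > F > Se > H > Rb.

Cl > F > Se > H > Rb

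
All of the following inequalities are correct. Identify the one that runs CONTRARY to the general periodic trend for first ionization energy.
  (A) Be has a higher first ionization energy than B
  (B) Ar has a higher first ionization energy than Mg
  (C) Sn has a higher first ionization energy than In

(A)

The general trend: first ionization energy increases across a period and decreases down a group.
(A) Be (period 2, group 2) vs B (period 2, group 13): the stated order contradicts the simple trend.
(B) Ar (period 3, group 18) vs Mg (period 3, group 2): the stated order agrees with the simple trend.
(C) Sn (period 5, group 14) vs In (period 5, group 13): the stated order agrees with the simple trend.
The exception is (A): removing B's lone 2p electron is easier than breaking Be's filled 2s².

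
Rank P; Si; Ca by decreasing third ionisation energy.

Ca > Si > P

Consider each +2 ion: P²⁺ still has 3 valence electrons; Si²⁺ still has 2 valence electrons; Ca²⁺ is the bare [Ar] core.
Breaking into a closed-shell core is much more expensive than removing a leftover valence electron — Ca has the largest IE_3 here.
Valence configurations: P²⁺ [Ne]3s²3p¹, Si²⁺ [Ne]3s².
P²⁺ loses a lone 3p electron whereas Si²⁺ must break into a filled 3s² pair, so IE_3(Si) > IE_3(P) even though P has the higher nuclear charge.
Approximate IE_3 values (kJ/mol): P 2914, Si 3232, Ca 4912.
Overall IE_3 order: P < Si < Ca.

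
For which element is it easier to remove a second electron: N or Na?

IE_2 is the cost of taking one more electron from the +1 cation: N⁺ still has 4 valence electrons; Na⁺ is the bare [Ne] core.
Breaking into a closed-shell core is much more expensive than removing a leftover valence electron — Na has the largest IE_2 here.
The numbers (kJ/mol): N 2856, Na 4562.
Overall IE_2 order: N < Na.

N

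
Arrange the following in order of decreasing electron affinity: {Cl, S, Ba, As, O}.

O is in period 2, group 16; S is in period 3, group 16; Cl is in period 3, group 17; As is in period 4, group 15; Ba is in period 6, group 2.
EA tends to increase across a period and decrease down a group, though the pattern is less regular than for IE or radius.
These span different periods and groups, so the two trends combine.
As > Ba: relative to Ba, both the across-period and down-group shifts push As's electron affinity up.
O > As: relative to As, both the across-period and down-group shifts push O's electron affinity up.
S > O: this pair runs against the simple trend — see the exception note.
Cl > S: both are in period 3; the period trend gives Cl the larger value.
Note the exception: S has a higher electron affinity than O, contrary to the simple trend — the compact 2p subshell of O repels the added electron more than S's larger 3p does.
Approximate values (kJ/mol): O 141, S 200, Cl 349, As 78, Ba 14.
So from highest to lowest: Cl > S > O > As > Ba.

Cl > S > O > As > Ba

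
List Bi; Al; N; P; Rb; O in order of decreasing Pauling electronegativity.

O > N > P > Bi > Al > Rb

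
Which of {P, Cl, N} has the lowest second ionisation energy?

P

IE_2 is the cost of taking one more electron from the +1 cation: P⁺ still has 4 valence electrons; Cl⁺ still has 6 valence electrons; N⁺ still has 4 valence electrons.
All are still removing valence electrons, so compare the +1 ions as you would atoms: IE_2 generally rises across a period (higher Z_eff) and falls down a group (larger shell), subject to the usual subshell exceptions.
Valence configurations: P⁺ [Ne]3s²3p², Cl⁺ [Ne]3s²3p⁴, N⁺ [He]2s²2p².
Tabulated IE_2 (kJ/mol): P 1907, Cl 2298, N 2856.
Hence IE_2: P < Cl < N.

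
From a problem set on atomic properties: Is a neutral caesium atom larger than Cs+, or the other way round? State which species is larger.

Forming Cs+ removes 1 electron from Cs. Fewer electrons for the same nuclear charge means less shielding and a higher Z_eff on the remaining electrons, and for main-group metals the entire outer shell is lost.
A cation is smaller than its parent atom: Cs+ < Cs.

Cs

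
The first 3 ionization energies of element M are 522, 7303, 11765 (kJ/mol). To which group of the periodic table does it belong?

Look for the largest jump between consecutive ionization energies: IE2/IE1 ≈ 14.0, far larger than any earlier ratio.
That jump marks the point where a core electron is being removed. So the atom has 1 valence electron.
A main-group element with 1 valence electron is in group 1.

Group 1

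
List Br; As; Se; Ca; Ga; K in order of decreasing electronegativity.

Br > Se > As > Ga > Ca > K

K is in period 4, group 1; Ca is in period 4, group 2; Ga is in period 4, group 13; As is in period 4, group 15; Se is in period 4, group 16; Br is in period 4, group 17.
Atoms toward the upper right of the periodic table pull bonding electrons most strongly.
All lie in period 4, so electronegativity increases left to right.
So from highest to lowest: Br > Se > As > Ga > Ca > K.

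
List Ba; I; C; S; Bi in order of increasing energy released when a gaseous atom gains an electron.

Electron affinity generally becomes more exothermic across a period toward the halogens and less exothermic down a group.
Neither a single period nor a single group — weigh both effects.
Bi > Ba: both are in period 6; the period trend gives Bi the larger value.
C > Bi: the two effects oppose for this pair; the down-group effect wins (122 vs 91 kJ/mol).
S > C: period and group pull opposite ways; the across-period shift dominates (200 vs 122 kJ/mol).
I > S: the two effects oppose for this pair; the across-period effect wins (295 vs 200 kJ/mol).
Approximate values (kJ/mol): C 122, S 200, I 295, Ba 14, Bi 91.
So from lowest to highest: Ba < Bi < C < S < I.

Ba < Bi < C < S < I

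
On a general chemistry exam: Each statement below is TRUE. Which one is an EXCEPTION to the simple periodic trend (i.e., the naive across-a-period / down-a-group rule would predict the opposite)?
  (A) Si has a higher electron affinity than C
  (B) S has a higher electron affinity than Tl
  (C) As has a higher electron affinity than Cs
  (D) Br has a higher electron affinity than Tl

(A)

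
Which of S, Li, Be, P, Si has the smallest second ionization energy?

Si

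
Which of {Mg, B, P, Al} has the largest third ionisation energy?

Mg

The third ionization energy removes an electron from the +2 ion. For each element: Mg²⁺ is the bare [Ne] core; B²⁺ still has 1 valence electron; P²⁺ still has 3 valence electrons; Al²⁺ still has 1 valence electron.
Core electrons are held far more tightly than valence electrons, so Mg tops the IE_3 order.
Valence configurations: B²⁺ [He]2s¹, P²⁺ [Ne]3s²3p¹, Al²⁺ [Ne]3s¹.
The numbers (kJ/mol): Mg 7733, B 3660, P 2914, Al 2745.
So the third ionization energies run Al < P < B < Mg.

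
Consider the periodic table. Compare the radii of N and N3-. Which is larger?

Forming N3- adds 3 electrons to N. More electron–electron repulsion in the same shell, with unchanged nuclear charge, lets the cloud expand.
An anion is larger than its parent atom: N3- > N.

N3-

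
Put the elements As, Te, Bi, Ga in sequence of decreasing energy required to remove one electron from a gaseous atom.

Ga is in period 4, group 13; As is in period 4, group 15; Te is in period 5, group 16; Bi is in period 6, group 15.
Across a period the outer electron is held more tightly (higher IE₁); down a group it sits in a higher shell, more shielded, and comes off more easily.
Neither a single period nor a single group — weigh both effects.
Bi > Ga: period and group pull opposite ways; the across-period shift dominates (703 vs 579 kJ/mol).
Te > Bi: relative to Bi, both the across-period and down-group shifts push Te's first ionization energy up.
As > Te: the two effects oppose for this pair; the down-group effect wins (947 vs 869 kJ/mol).
Tabulated first ionization energy (kJ/mol): Ga 579, As 947, Te 869, Bi 703.
So from highest to lowest: As > Te > Bi > Ga.

As > Te > Bi > Ga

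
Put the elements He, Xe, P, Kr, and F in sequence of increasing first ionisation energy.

P < Xe < Kr < F < He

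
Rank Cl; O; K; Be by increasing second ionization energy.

Be, Cl, K, O

IE_2 is the cost of taking one more electron from the +1 cation: Cl⁺ still has 6 valence electrons; O⁺ still has 5 valence electrons; K⁺ is the bare [Ar] core; Be⁺ still has 1 valence electron.
Usually core removal costs more than valence removal, but here the competition is close: a tightly held n=2 valence electron can cost more to remove than an n=3 core electron, so the actual values have to decide it.
Valence configurations: Cl⁺ [Ne]3s²3p⁴, O⁺ [He]2s²2p³, Be⁺ [He]2s¹.
Approximate IE_2 values (kJ/mol): Cl 2298, O 3388, K 3052, Be 1757.
So the second ionization energies run Be < Cl < K < O.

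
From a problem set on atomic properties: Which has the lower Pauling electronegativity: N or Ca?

N is in period 2, group 15; Ca is in period 4, group 2.
EN rises left→right (higher Z_eff, smaller atoms) and falls top→bottom (larger, more shielded atoms).
These span different periods and groups, so the two trends combine.
N > Ca: both effects reinforce here, so N is clearly the higher of the two.
Approximate values (Pauling): N 3.04, Ca 1.00.
So Ca has the lower Pauling electronegativity (Ca < N).

Ca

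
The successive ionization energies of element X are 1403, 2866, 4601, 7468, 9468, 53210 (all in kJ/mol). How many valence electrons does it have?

Look for the largest jump between consecutive ionization energies: IE6/IE5 ≈ 5.6, far larger than any earlier ratio.
That jump marks the point where a core electron is being removed. So the atom has 5 valence electrons.

5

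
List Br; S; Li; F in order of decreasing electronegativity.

F, Br, S, Li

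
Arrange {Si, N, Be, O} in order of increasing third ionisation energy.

The third ionization energy removes an electron from the +2 ion. For each element: Si²⁺ still has 2 valence electrons; N²⁺ still has 3 valence electrons; Be²⁺ is the bare [He] core; O²⁺ still has 4 valence electrons.
Breaking into a closed-shell core is much more expensive than removing a leftover valence electron — Be has the largest IE_3 here.
Valence configurations: Si²⁺ [Ne]3s², N²⁺ [He]2s²2p¹, O²⁺ [He]2s²2p².
Tabulated IE_3 (kJ/mol): Si 3232, N 4578, Be 14849, O 5300.
Overall IE_3 order: Si < N < O < Be.

Si < N < O < Be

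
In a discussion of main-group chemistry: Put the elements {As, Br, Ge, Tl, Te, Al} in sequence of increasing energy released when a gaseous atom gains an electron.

Al is in period 3, group 13; Ge is in period 4, group 14; As is in period 4, group 15; Br is in period 4, group 17; Te is in period 5, group 16; Tl is in period 6, group 13.
Adding an electron releases more energy for atoms nearer the top right (short of the noble gases).
Here both period and group differ, so the two effects have to be weighed against each other.
Al > Tl: Al sits above Tl in group 13, so the down-group effect alone puts Al higher.
As > Al: period and group pull opposite ways; the across-period shift dominates (78 vs 42 kJ/mol).
Ge > As: this pair runs against the simple trend — see the exception note.
Te > Ge: the two effects oppose for this pair; the across-period effect wins (190 vs 119 kJ/mol).
Br > Te: relative to Te, both the across-period and down-group shifts push Br's electron affinity up.
Note the exception: Ge has a higher electron affinity than As, contrary to the simple trend — adding an electron to As's half-filled 4p³ is unfavourable, so Ge (4p²) has the more exothermic EA.
For reference (kJ/mol): Al 42, Ge 119, As 78, Br 325, Te 190, Tl 19.
So from lowest to highest: Tl < Al < As < Ge < Te < Br.

Tl < Al < As < Ge < Te < Br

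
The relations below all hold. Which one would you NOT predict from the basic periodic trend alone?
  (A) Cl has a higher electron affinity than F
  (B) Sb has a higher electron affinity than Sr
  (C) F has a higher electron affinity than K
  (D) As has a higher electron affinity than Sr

The general trend: electron affinity increases across a period and decreases down a group.
(A) Cl (period 3, group 17) vs F (period 2, group 17): the stated order contradicts the simple trend.
(B) Sb (period 5, group 15) vs Sr (period 5, group 2): the stated order agrees with the simple trend.
(C) F (period 2, group 17) vs K (period 4, group 1): the stated order agrees with the simple trend.
(D) As (period 4, group 15) vs Sr (period 5, group 2): the stated order agrees with the simple trend.
The exception is (A): F's small 2p subshell makes the incoming electron feel strong e⁻–e⁻ repulsion, so Cl actually releases more energy on gaining an electron.

(A)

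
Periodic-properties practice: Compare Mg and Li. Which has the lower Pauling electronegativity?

Li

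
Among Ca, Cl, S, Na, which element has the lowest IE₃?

After 2 electrons have been removed, what remains? Ca²⁺ is the bare [Ar] core; Cl²⁺ still has 5 valence electrons; S²⁺ still has 4 valence electrons; Na²⁺ is already 1 electron into the core.
Breaking into a closed-shell core is much more expensive than removing a leftover valence electron — Ca and Na have the largest IE_3 here.
Valence configurations: Cl²⁺ [Ne]3s²3p³, S²⁺ [Ne]3s²3p².
The numbers (kJ/mol): Ca 4912, Cl 3822, S 3357, Na 6910.
Putting it together, IE_3: S < Cl < Ca < Na.

S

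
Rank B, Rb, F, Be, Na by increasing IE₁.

Rb, Na, B, Be, F

Be is in period 2, group 2; B is in period 2, group 13; F is in period 2, group 17; Na is in period 3, group 1; Rb is in period 5, group 1.
Removing the outermost electron gets harder across a period and easier down a group.
Neither a single period nor a single group — weigh both effects.
Na > Rb: Na sits above Rb in group 1, so the down-group effect alone puts Na higher.
B > Na: both effects reinforce here, so B is clearly the higher of the two.
Be > B: this pair runs against the simple trend — see the exception note.
F > Be: both are in period 2; the period trend gives F the larger value.
Note the exception: Be has a higher first ionization energy than B, contrary to the simple trend — removing B's lone 2p electron is easier than breaking Be's filled 2s².
Approximate values (kJ/mol): Be 900, B 801, F 1681, Na 496, Rb 403.
So from lowest to highest: Rb < Na < B < Be < F.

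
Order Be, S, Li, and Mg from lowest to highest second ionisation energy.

Mg < Be < S < Li

Consider each +1 ion: Be⁺ still has 1 valence electron; S⁺ still has 5 valence electrons; Li⁺ is the bare [He] core; Mg⁺ still has 1 valence electron.
Core electrons are held far more tightly than valence electrons, so Li tops the IE_2 order.
Valence configurations: Be⁺ [He]2s¹, S⁺ [Ne]3s²3p³, Mg⁺ [Ne]3s¹.
Approximate IE_2 values (kJ/mol): Be 1757, S 2252, Li 7298, Mg 1451.
So the second ionization energies run Mg < Be < S < Li.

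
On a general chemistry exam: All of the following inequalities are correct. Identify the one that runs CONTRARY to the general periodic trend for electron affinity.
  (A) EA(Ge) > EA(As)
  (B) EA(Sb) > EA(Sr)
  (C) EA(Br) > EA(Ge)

The general trend: electron affinity increases across a period and decreases down a group.
(A) Ge (period 4, group 14) vs As (period 4, group 15): the stated order contradicts the simple trend.
(B) Sb (period 5, group 15) vs Sr (period 5, group 2): the stated order agrees with the simple trend.
(C) Br (period 4, group 17) vs Ge (period 4, group 14): the stated order agrees with the simple trend.
The exception is (A): adding an electron to As's half-filled 4p³ is unfavourable, so Ge (4p²) has the more exothermic EA.

(A)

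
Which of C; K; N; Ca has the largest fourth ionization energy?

N

Consider each +3 ion: C³⁺ still has 1 valence electron; K³⁺ is already 2 electrons into the core; N³⁺ still has 2 valence electrons; Ca³⁺ is already 1 electron into the core.
Usually core removal costs more than valence removal, but here the competition is close: a tightly held n=2 valence electron can cost more to remove than an n=3 core electron, so the actual values have to decide it.
Valence configurations: C³⁺ [He]2s¹, N³⁺ [He]2s².
Tabulated IE_4 (kJ/mol): C 6223, K 5877, N 7475, Ca 6491.
Hence IE_4: K < C < Ca < N.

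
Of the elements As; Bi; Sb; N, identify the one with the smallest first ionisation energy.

N is in period 2, group 15; As is in period 4, group 15; Sb is in period 5, group 15; Bi is in period 6, group 15.
Across a period the outer electron is held more tightly (higher IE₁); down a group it sits in a higher shell, more shielded, and comes off more easily.
All are in group 15, so first ionization energy increases up the group.
The smallest first ionisation energy among these belongs to Bi.

Bi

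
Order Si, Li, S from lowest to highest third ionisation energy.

After 2 electrons have been removed, what remains? Si²⁺ still has 2 valence electrons; Li²⁺ is already 1 electron into the core; S²⁺ still has 4 valence electrons.
Breaking into a closed-shell core is much more expensive than removing a leftover valence electron — Li has the largest IE_3 here.
Valence configurations: Si²⁺ [Ne]3s², S²⁺ [Ne]3s²3p².
Tabulated IE_3 (kJ/mol): Si 3232, Li 11815, S 3357.
Overall IE_3 order: Si < S < Li.

Si < S < Li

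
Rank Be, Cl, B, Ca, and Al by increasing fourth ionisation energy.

Cl, Ca, Al, Be, B

IE_4 is the cost of taking one more electron from the +3 cation: Be³⁺ is already 1 electron into the core; Cl³⁺ still has 4 valence electrons; B³⁺ is the bare [He] core; Ca³⁺ is already 1 electron into the core; Al³⁺ is the bare [Ne] core.
Breaking into a closed-shell core is much more expensive than removing a leftover valence electron — Ca, Al, Be and B have the largest IE_4 here.
The numbers (kJ/mol): Be 21007, Cl 5159, B 25026, Ca 6491, Al 11577.
Putting it together, IE_4: Cl < Ca < Al < Be < B.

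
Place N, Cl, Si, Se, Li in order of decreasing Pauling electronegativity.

Cl > N > Se > Si > Li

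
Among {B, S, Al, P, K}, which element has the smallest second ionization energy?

Al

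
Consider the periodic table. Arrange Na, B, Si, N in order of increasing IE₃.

Si, B, N, Na

After 2 electrons have been removed, what remains? Na²⁺ is already 1 electron into the core; B²⁺ still has 1 valence electron; Si²⁺ still has 2 valence electrons; N²⁺ still has 3 valence electrons.
Pulling an electron out of a noble-gas core costs far more than removing a remaining valence electron, so Na sits at the high end of IE_3.
Valence configurations: B²⁺ [He]2s¹, Si²⁺ [Ne]3s², N²⁺ [He]2s²2p¹.
The numbers (kJ/mol): Na 6910, B 3660, Si 3232, N 4578.
So the third ionization energies run Si < B < N < Na.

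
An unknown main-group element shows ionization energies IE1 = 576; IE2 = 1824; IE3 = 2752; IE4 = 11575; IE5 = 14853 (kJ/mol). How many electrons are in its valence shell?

Look for the largest jump between consecutive ionization energies: IE4/IE3 ≈ 4.2, far larger than any earlier ratio.
That jump marks the point where a core electron is being removed. So the atom has 3 valence electrons.

3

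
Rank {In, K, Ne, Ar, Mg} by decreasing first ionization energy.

Ne > Ar > Mg > In > K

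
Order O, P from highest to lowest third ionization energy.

O > P

The third ionization energy removes an electron from the +2 ion. For each element: O²⁺ still has 4 valence electrons; P²⁺ still has 3 valence electrons.
All are still removing valence electrons, so compare the +2 ions as you would atoms: IE_3 generally rises across a period (higher Z_eff) and falls down a group (larger shell), subject to the usual subshell exceptions.
Valence configurations: O²⁺ [He]2s²2p², P²⁺ [Ne]3s²3p¹.
Tabulated IE_3 (kJ/mol): O 5300, P 2914.
Overall IE_3 order: P < O.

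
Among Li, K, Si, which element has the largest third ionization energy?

Li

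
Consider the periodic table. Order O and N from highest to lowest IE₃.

O, N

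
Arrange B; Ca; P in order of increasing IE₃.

P < B < Ca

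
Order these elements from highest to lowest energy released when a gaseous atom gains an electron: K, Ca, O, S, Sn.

S > O > Sn > K > Ca

Electron affinity generally becomes more exothermic across a period toward the halogens and less exothermic down a group.
Here both period and group differ, so the two effects have to be weighed against each other.
K > Ca: this pair runs against the simple trend — see the exception note.
Sn > K: period and group pull opposite ways; the across-period shift dominates (107 vs 48 kJ/mol).
O > Sn: relative to Sn, both the across-period and down-group shifts push O's electron affinity up.
S > O: this pair runs against the simple trend — see the exception note.
Note the exception: K has a higher electron affinity than Ca, contrary to the simple trend — adding an electron to Ca (ns²) has to open a new, higher-energy np subshell, which is unfavourable.
Note the exception: S has a higher electron affinity than O, contrary to the simple trend — the compact 2p subshell of O repels the added electron more than S's larger 3p does.
For reference (kJ/mol): O 141, S 200, K 48, Ca 2, Sn 107.
So from highest to lowest: S > O > Sn > K > Ca.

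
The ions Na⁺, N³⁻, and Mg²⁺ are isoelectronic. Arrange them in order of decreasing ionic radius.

All of these have 10 electrons, so size is governed by nuclear charge alone: the more protons, the stronger the pull on the same electron cloud, and the smaller the ion.
Nuclear charges: Mg²⁺ (Z=12), Na⁺ (Z=11), N³⁻ (Z=7).
Largest to smallest: N³⁻ > Na⁺ > Mg²⁺.

N³⁻ > Na⁺ > Mg²⁺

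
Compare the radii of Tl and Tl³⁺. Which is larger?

Tl

Forming Tl³⁺ removes 3 electrons from Tl. Fewer electrons for the same nuclear charge means less shielding and a higher Z_eff on the remaining electrons, and for main-group metals the entire outer shell is lost.
A cation is smaller than its parent atom: Tl³⁺ < Tl.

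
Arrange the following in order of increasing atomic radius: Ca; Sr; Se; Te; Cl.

Cl < Se < Te < Ca < Sr

Radius decreases left→right (rising Z_eff, same n) and increases top→bottom (higher n).
Here both period and group differ, so the two effects have to be weighed against each other.
Se > Cl: relative to Cl, both the across-period and down-group shifts push Se's atomic radius up.
Te > Se: Te sits below Se in group 16, so the down-group effect alone puts Te larger.
Ca > Te: period and group pull opposite ways; the across-period shift dominates (171 vs 136 pm).
Sr > Ca: they share group 2; the group trend gives Sr the larger value.
For reference (pm): Cl 99, Ca 171, Se 116, Sr 185, Te 136.
So from smallest to largest: Cl < Se < Te < Ca < Sr.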